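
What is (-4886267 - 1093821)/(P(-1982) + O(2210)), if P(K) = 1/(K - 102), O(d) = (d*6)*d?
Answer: -12462503392/61070786399 ≈ -0.20407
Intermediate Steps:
O(d) = 6*d**2 (O(d) = (6*d)*d = 6*d**2)
P(K) = 1/(-102 + K)
(-4886267 - 1093821)/(P(-1982) + O(2210)) = (-4886267 - 1093821)/(1/(-102 - 1982) + 6*2210**2) = -5980088/(1/(-2084) + 6*4884100) = -5980088/(-1/2084 + 29304600) = -5980088/61070786399/2084 = -5980088*2084/61070786399 = -12462503392/61070786399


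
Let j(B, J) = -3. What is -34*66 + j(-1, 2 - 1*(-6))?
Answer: -2247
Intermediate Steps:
-34*66 + j(-1, 2 - 1*(-6)) = -34*66 - 3 = -2244 - 3 = -2247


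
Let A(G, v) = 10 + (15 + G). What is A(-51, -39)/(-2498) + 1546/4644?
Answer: 995663/2900178 ≈ 0.34331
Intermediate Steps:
A(G, v) = 25 + G
A(-51, -39)/(-2498) + 1546/4644 = (25 - 51)/(-2498) + 1546/4644 = -26*(-1/2498) + 1546*(1/4644) = 13/1249 + 773/2322 = 995663/2900178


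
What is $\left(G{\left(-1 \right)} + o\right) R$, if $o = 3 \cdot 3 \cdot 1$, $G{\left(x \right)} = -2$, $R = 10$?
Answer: $70$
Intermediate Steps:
$o = 9$ ($o = 9 \cdot 1 = 9$)
$\left(G{\left(-1 \right)} + o\right) R = \left(-2 + 9\right) 10 = 7 \cdot 10 = 70$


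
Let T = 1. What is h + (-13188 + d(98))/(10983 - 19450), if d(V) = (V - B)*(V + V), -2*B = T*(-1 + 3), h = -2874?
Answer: -24340374/8467 ≈ -2874.7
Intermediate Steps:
B = -1 (B = -(-1 + 3)/2 = -2/2 = -1/2*2 = -1)
d(V) = 2*V*(1 + V) (d(V) = (V - 1*(-1))*(V + V) = (V + 1)*(2*V) = (1 + V)*(2*V) = 2*V*(1 + V))
h + (-13188 + d(98))/(10983 - 19450) = -2874 + (-13188 + 2*98*(1 + 98))/(10983 - 19450) = -2874 + (-13188 + 2*98*99)/(-8467) = -2874 + (-13188 + 19404)*(-1/8467) = -2874 + 6216*(-1/8467) = -2874 - 6216/8467 = -24340374/8467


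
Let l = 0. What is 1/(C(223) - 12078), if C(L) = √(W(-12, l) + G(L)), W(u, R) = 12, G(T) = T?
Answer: -12078/145877849 - √235/145877849 ≈ -8.2900e-5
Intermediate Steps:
C(L) = √(12 + L)
1/(C(223) - 12078) = 1/(√(12 + 223) - 12078) = 1/(√235 - 12078) = 1/(-12078 + √235)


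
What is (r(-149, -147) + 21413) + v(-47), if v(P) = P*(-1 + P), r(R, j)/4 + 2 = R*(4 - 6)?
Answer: 24853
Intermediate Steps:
r(R, j) = -8 - 8*R (r(R, j) = -8 + 4*(R*(4 - 6)) = -8 + 4*(R*(-2)) = -8 + 4*(-2*R) = -8 - 8*R)
(r(-149, -147) + 21413) + v(-47) = ((-8 - 8*(-149)) + 21413) - 47*(-1 - 47) = ((-8 + 1192) + 21413) - 47*(-48) = (1184 + 21413) + 2256 = 22597 + 2256 = 24853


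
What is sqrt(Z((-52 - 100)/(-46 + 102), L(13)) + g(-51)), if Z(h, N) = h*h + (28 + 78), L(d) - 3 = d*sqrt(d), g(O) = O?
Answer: 4*sqrt(191)/7 ≈ 7.8973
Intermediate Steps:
L(d) = 3 + d**(3/2) (L(d) = 3 + d*sqrt(d) = 3 + d**(3/2))
Z(h, N) = 106 + h**2 (Z(h, N) = h**2 + 106 = 106 + h**2)
sqrt(Z((-52 - 100)/(-46 + 102), L(13)) + g(-51)) = sqrt((106 + ((-52 - 100)/(-46 + 102))**2) - 51) = sqrt((106 + (-152/56)**2) - 51) = sqrt((106 + (-152*1/56)**2) - 51) = sqrt((106 + (-19/7)**2) - 51) = sqrt((106 + 361/49) - 51) = sqrt(5555/49 - 51) = sqrt(3056/49) = 4*sqrt(191)/7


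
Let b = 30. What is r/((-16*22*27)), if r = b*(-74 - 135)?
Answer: 95/144 ≈ 0.65972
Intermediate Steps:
r = -6270 (r = 30*(-74 - 135) = 30*(-209) = -6270)
r/((-16*22*27)) = -6270/(-16*22*27) = -6270/((-352*27)) = -6270/(-9504) = -6270*(-1/9504) = 95/144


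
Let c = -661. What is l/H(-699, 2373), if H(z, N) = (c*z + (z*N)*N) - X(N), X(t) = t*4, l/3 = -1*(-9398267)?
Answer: -9398267/1311902208 ≈ -0.0071638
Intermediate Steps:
l = 28194801 (l = 3*(-1*(-9398267)) = 3*9398267 = 28194801)
X(t) = 4*t
H(z, N) = -661*z - 4*N + z*N² (H(z, N) = (-661*z + (z*N)*N) - 4*N = (-661*z + (N*z)*N) - 4*N = (-661*z + z*N²) - 4*N = -661*z - 4*N + z*N²)
l/H(-699, 2373) = 28194801/(-661*(-699) - 4*2373 - 699*2373²) = 28194801/(462039 - 9492 - 699*5631129) = 28194801/(462039 - 9492 - 3936159171) = 28194801/(-3935706624) = 28194801*(-1/3935706624) = -9398267/1311902208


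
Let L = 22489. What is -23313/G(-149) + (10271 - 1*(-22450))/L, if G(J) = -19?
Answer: 27626724/22489 ≈ 1228.5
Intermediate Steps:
-23313/G(-149) + (10271 - 1*(-22450))/L = -23313/(-19) + (10271 - 1*(-22450))/22489 = -23313*(-1/19) + (10271 + 22450)*(1/22489) = 1227 + 32721*(1/22489) = 1227 + 32721/22489 = 27626724/22489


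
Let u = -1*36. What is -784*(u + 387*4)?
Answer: -1185408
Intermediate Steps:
u = -36
-784*(u + 387*4) = -784*(-36 + 387*4) = -784*(-36 + 1548) = -784*1512 = -1185408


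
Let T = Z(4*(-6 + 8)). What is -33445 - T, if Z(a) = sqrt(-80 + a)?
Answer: -33445 - 6*I*sqrt(2) ≈ -33445.0 - 8.4853*I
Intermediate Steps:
T = 6*I*sqrt(2) (T = sqrt(-80 + 4*(-6 + 8)) = sqrt(-80 + 4*2) = sqrt(-80 + 8) = sqrt(-72) = 6*I*sqrt(2) ≈ 8.4853*I)
-33445 - T = -33445 - 6*I*sqrt(2)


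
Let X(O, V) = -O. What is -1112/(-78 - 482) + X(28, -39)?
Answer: -1821/70 ≈ -26.014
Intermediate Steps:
-1112/(-78 - 482) + X(28, -39) = -1112/(-78 - 482) - 1*28 = -1112/(-560) - 28 = -1/560*(-1112) - 28 = 139/70 - 28 = -1821/70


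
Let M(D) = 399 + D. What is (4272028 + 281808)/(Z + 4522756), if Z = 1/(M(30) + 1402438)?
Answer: 6388426247812/6344825141453 ≈ 1.0069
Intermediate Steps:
Z = 1/1402867 (Z = 1/((399 + 30) + 1402438) = 1/(429 + 1402438) = 1/1402867 ≈ 7.1283e-7)
(4272028 + 281808)/(Z + 4522756) = (4272028 + 281808)/(1/1402867 + 4522756) = 4553836/(6344825141453/1402867) = 4553836*(1402867/6344825141453) = 6388426247812/6344825141453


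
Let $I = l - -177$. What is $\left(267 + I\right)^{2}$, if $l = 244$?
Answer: $473344$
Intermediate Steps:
$I = 421$ ($I = 244 - -177 = 244 + 177 = 421$)
$\left(267 + I\right)^{2} = \left(267 + 421\right)^{2} = 688^{2} = 473344$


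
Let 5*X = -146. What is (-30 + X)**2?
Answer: 87616/25 ≈ 3504.6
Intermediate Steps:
X = -146/5 (X = (1/5)*(-146) = -146/5 ≈ -29.200)
(-30 + X)**2 = (-30 - 146/5)**2 = (-296/5)**2 = 87616/25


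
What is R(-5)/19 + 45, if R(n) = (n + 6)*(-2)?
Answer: 853/19 ≈ 44.895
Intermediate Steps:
R(n) = -12 - 2*n (R(n) = (6 + n)*(-2) = -12 - 2*n)
R(-5)/19 + 45 = (-12 - 2*(-5))/19 + 45 = (-12 + 10)*(1/19) + 45 = -2*1/19 + 45 = -2/19 + 45 = 853/19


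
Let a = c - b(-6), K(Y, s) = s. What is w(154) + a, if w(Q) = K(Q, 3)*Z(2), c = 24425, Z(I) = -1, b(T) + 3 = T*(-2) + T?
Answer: 24419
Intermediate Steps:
b(T) = -3 - T (b(T) = -3 + (T*(-2) + T) = -3 + (-2*T + T) = -3 - T)
a = 24422 (a = 24425 - (-3 - 1*(-6)) = 24425 - (-3 + 6) = 24425 - 1*3 = 24425 - 3 = 24422)
w(Q) = -3 (w(Q) = 3*(-1) = -3)
w(154) + a = -3 + 24422 = 24419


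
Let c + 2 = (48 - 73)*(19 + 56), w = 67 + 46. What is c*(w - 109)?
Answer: -7508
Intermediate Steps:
w = 113
c = -1877 (c = -2 + (48 - 73)*(19 + 56) = -2 - 25*75 = -2 - 1875 = -1877)
c*(w - 109) = -1877*(113 - 109) = -1877*4 = -7508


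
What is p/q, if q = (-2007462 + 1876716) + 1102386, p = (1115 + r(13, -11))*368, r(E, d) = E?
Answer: 17296/40485 ≈ 0.42722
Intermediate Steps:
p = 415104 (p = (1115 + 13)*368 = 1128*368 = 415104)
q = 971640 (q = -130746 + 1102386 = 971640)
p/q = 415104/971640 = 415104*(1/971640) = 17296/40485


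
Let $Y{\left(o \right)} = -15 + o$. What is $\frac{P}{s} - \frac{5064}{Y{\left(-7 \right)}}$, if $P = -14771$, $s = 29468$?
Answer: $\frac{74450495}{324148} \approx 229.68$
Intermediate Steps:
$\frac{P}{s} - \frac{5064}{Y{\left(-7 \right)}} = - \frac{14771}{29468} - \frac{5064}{-15 - 7} = \left(-14771\right) \frac{1}{29468} - \frac{5064}{-22} = - \frac{14771}{29468} - - \frac{2532}{11} = - \frac{14771}{29468} + \frac{2532}{11} = \frac{74450495}{324148}$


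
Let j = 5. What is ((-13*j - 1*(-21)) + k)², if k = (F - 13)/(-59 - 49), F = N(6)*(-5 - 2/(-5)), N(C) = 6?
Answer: 554932249/291600 ≈ 1903.1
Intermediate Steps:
F = -138/5 (F = 6*(-5 - 2/(-5)) = 6*(-5 - 2*(-⅕)) = 6*(-5 + ⅖) = 6*(-23/5) = -138/5 ≈ -27.600)
k = 203/540 (k = (-138/5 - 13)/(-59 - 49) = -203/5/(-108) = -203/5*(-1/108) = 203/540 ≈ 0.37593)
((-13*j - 1*(-21)) + k)² = ((-13*5 - 1*(-21)) + 203/540)² = ((-65 + 21) + 203/540)² = (-44 + 203/540)² = (-23557/540)² = 554932249/291600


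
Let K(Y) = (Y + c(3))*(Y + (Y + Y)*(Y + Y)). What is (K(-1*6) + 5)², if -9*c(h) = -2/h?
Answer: 53509225/81 ≈ 6.6061e+5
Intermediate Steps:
c(h) = 2/(9*h) (c(h) = -(-2)/(9*h) = 2/(9*h))
K(Y) = (2/27 + Y)*(Y + 4*Y²) (K(Y) = (Y + (2/9)/3)*(Y + (Y + Y)*(Y + Y)) = (Y + (2/9)*(⅓))*(Y + (2*Y)*(2*Y)) = (Y + 2/27)*(Y + 4*Y²) = (2/27 + Y)*(Y + 4*Y²))
(K(-1*6) + 5)² = ((-1*6)*(2 + 35*(-1*6) + 108*(-1*6)²)/27 + 5)² = ((1/27)*(-6)*(2 + 35*(-6) + 108*(-6)²) + 5)² = ((1/27)*(-6)*(2 - 210 + 108*36) + 5)² = ((1/27)*(-6)*(2 - 210 + 3888) + 5)² = ((1/27)*(-6)*3680 + 5)² = (-7360/9 + 5)² = (-7315/9)² = 53509225/81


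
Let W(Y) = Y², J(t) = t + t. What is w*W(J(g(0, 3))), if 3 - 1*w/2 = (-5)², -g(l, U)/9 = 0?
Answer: 0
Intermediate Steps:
g(l, U) = 0 (g(l, U) = -9*0 = 0)
J(t) = 2*t
w = -44 (w = 6 - 2*(-5)² = 6 - 2*25 = 6 - 50 = -44)
w*W(J(g(0, 3))) = -44*(2*0)² = -44*0² = -44*0 = 0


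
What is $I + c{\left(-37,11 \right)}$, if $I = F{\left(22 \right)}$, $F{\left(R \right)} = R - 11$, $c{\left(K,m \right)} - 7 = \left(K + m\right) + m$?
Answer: $3$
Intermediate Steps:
$c{\left(K,m \right)} = 7 + K + 2 m$ ($c{\left(K,m \right)} = 7 + \left(\left(K + m\right) + m\right) = 7 + \left(K + 2 m\right) = 7 + K + 2 m$)
$F{\left(R \right)} = -11 + R$
$I = 11$ ($I = -11 + 22 = 11$)
$I + c{\left(-37,11 \right)} = 11 + \left(7 - 37 + 2 \cdot 11\right) = 11 + \left(7 - 37 + 22\right) = 11 - 8 = 3$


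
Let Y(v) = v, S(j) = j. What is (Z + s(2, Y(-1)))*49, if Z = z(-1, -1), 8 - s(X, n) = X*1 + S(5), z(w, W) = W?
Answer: 0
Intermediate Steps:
s(X, n) = 3 - X (s(X, n) = 8 - (X*1 + 5) = 8 - (X + 5) = 8 - (5 + X) = 8 + (-5 - X) = 3 - X)
Z = -1
(Z + s(2, Y(-1)))*49 = (-1 + (3 - 1*2))*49 = (-1 + (3 - 2))*49 = (-1 + 1)*49 = 0*49 = 0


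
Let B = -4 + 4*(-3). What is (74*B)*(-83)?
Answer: 98272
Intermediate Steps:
B = -16 (B = -4 - 12 = -16)
(74*B)*(-83) = (74*(-16))*(-83) = -1184*(-83) = 98272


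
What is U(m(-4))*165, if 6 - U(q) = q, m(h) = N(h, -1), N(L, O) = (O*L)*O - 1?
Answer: 1815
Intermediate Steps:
N(L, O) = -1 + L*O² (N(L, O) = (L*O)*O - 1 = L*O² - 1 = -1 + L*O²)
m(h) = -1 + h (m(h) = -1 + h*(-1)² = -1 + h*1 = -1 + h)
U(q) = 6 - q
U(m(-4))*165 = (6 - (-1 - 4))*165 = (6 - 1*(-5))*165 = (6 + 5)*165 = 11*165 = 1815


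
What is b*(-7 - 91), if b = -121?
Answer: 11858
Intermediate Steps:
b*(-7 - 91) = -121*(-7 - 91) = -121*(-98) = 11858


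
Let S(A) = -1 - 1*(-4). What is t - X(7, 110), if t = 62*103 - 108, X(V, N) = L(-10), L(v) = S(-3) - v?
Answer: 6265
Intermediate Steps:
S(A) = 3 (S(A) = -1 + 4 = 3)
L(v) = 3 - v
X(V, N) = 13 (X(V, N) = 3 - 1*(-10) = 3 + 10 = 13)
t = 6278 (t = 6386 - 108 = 6278)
t - X(7, 110) = 6278 - 1*13 = 6278 - 13 = 6265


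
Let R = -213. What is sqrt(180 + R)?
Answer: I*sqrt(33) ≈ 5.7446*I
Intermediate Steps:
sqrt(180 + R) = sqrt(180 - 213) = sqrt(-33) = I*sqrt(33)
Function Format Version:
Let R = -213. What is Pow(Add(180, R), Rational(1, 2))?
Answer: Mul(I, Pow(33, Rational(1, 2))) ≈ Mul(5.7446, I)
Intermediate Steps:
Pow(Add(180, R), Rational(1, 2)) = Pow(Add(180, -213), Rational(1, 2)) = Pow(-33, Rational(1, 2)) = Mul(I, Pow(33, Rational(1, 2)))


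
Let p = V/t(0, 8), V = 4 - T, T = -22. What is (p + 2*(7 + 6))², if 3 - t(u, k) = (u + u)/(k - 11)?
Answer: 10816/9 ≈ 1201.8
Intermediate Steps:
t(u, k) = 3 - 2*u/(-11 + k) (t(u, k) = 3 - (u + u)/(k - 11) = 3 - 2*u/(-11 + k))
V = 26 (V = 4 - 1*(-22) = 4 + 22 = 26)
p = 26/3 (p = 26/(((-33 - 2*0 + 3*8)/(-11 + 8))) = 26/(((-33 + 0 + 24)/(-3))) = 26/((-⅓*(-9))) = 26/3 ≈ 8.6667)
(p + 2*(7 + 6))² = (26/3 + 2*(7 + 6))² = (26/3 + 2*13)² = (26/3 + 26)² = (104/3)² = 10816/9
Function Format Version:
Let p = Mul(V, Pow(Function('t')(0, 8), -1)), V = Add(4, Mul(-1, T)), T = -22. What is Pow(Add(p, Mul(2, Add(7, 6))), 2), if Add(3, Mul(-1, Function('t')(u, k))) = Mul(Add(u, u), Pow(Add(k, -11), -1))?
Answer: Rational(10816, 9) ≈ 1201.8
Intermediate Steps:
Function('t')(u, k) = Add(3, Mul(-2, u, Pow(Add(-11, k), -1))) (Function('t')(u, k) = Add(3, Mul(-1, Mul(Add(u, u), Pow(Add(k, -11), -1)))) = Add(3, Mul(-1, Mul(Mul(2, u), Pow(Add(-11, k), -1)))) = Add(3, Mul(-1, Mul(2, u, Pow(Add(-11, k), -1)))) = Add(3, Mul(-2, u, Pow(Add(-11, k), -1))))
V = 26 (V = Add(4, Mul(-1, -22)) = Add(4, 22) = 26)
p = Rational(26, 3) (p = Mul(26, Pow(Mul(Pow(Add(-11, 8), -1), Add(-33, Mul(-2, 0), Mul(3, 8))), -1)) = Mul(26, Pow(Mul(Pow(-3, -1), Add(-33, 0, 24)), -1)) = Mul(26, Pow(Mul(Rational(-1, 3), -9), -1)) = Mul(26, Pow(3, -1)) = Mul(26, Rational(1, 3)) = Rational(26, 3) ≈ 8.6667)
Pow(Add(p, Mul(2, Add(7, 6))), 2) = Pow(Add(Rational(26, 3), Mul(2, Add(7, 6))), 2) = Pow(Add(Rational(26, 3), Mul(2, 13)), 2) = Pow(Add(Rational(26, 3), 26), 2) = Pow(Rational(104, 3), 2) = Rational(10816, 9)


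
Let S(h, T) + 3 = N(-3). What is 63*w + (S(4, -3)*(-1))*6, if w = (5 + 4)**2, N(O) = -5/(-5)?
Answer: 5115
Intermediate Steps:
N(O) = 1 (N(O) = -5*(-1/5) = 1)
S(h, T) = -2 (S(h, T) = -3 + 1 = -2)
w = 81 (w = 9**2 = 81)
63*w + (S(4, -3)*(-1))*6 = 63*81 - 2*(-1)*6 = 5103 + 2*6 = 5103 + 12 = 5115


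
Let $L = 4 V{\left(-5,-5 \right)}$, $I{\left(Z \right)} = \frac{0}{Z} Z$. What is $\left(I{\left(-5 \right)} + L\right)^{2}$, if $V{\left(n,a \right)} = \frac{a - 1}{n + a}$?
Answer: $\frac{144}{25} \approx 5.76$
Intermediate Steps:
$I{\left(Z \right)} = 0$ ($I{\left(Z \right)} = 0 Z = 0$)
$V{\left(n,a \right)} = \frac{-1 + a}{a + n}$
$L = \frac{12}{5}$ ($L = 4 \frac{-1 - 5}{-5 - 5} = 4 \frac{1}{-10} \left(-6\right) = 4 \left(\left(- \frac{1}{10}\right) \left(-6\right)\right) = 4 \cdot \frac{3}{5} = \frac{12}{5} \approx 2.4$)
$\left(I{\left(-5 \right)} + L\right)^{2} = \left(0 + \frac{12}{5}\right)^{2} = \left(\frac{12}{5}\right)^{2} = \frac{144}{25}$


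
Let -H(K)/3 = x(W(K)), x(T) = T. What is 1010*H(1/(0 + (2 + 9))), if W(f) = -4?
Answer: 12120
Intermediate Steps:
H(K) = 12 (H(K) = -3*(-4) = 12)
1010*H(1/(0 + (2 + 9))) = 1010*12 = 12120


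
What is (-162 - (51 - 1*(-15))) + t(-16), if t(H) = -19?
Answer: -247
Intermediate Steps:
(-162 - (51 - 1*(-15))) + t(-16) = (-162 - (51 - 1*(-15))) - 19 = (-162 - (51 + 15)) - 19 = (-162 - 1*66) - 19 = (-162 - 66) - 19 = -228 - 19 = -247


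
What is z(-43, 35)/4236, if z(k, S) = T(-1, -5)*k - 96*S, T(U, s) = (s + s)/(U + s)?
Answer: -10295/12708 ≈ -0.81012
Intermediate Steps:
T(U, s) = 2*s/(U + s) (T(U, s) = (2*s)/(U + s) = 2*s/(U + s))
z(k, S) = -96*S + 5*k/3 (z(k, S) = (2*(-5)/(-1 - 5))*k - 96*S = (2*(-5)/(-6))*k - 96*S = (2*(-5)*(-⅙))*k - 96*S = 5*k/3 - 96*S = -96*S + 5*k/3)
z(-43, 35)/4236 = (-96*35 + (5/3)*(-43))/4236 = (-3360 - 215/3)*(1/4236) = -10295/3*1/4236 = -10295/12708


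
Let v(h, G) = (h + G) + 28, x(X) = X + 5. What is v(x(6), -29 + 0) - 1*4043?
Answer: -4033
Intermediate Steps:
x(X) = 5 + X
v(h, G) = 28 + G + h (v(h, G) = (G + h) + 28 = 28 + G + h)
v(x(6), -29 + 0) - 1*4043 = (28 + (-29 + 0) + (5 + 6)) - 1*4043 = (28 - 29 + 11) - 4043 = 10 - 4043 = -4033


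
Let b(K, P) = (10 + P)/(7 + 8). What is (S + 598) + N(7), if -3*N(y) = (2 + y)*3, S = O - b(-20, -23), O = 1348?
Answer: 29068/15 ≈ 1937.9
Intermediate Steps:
b(K, P) = ⅔ + P/15 (b(K, P) = (10 + P)/15 = (10 + P)*(1/15) = ⅔ + P/15)
S = 20233/15 (S = 1348 - (⅔ + (1/15)*(-23)) = 1348 - (⅔ - 23/15) = 1348 - 1*(-13/15) = 1348 + 13/15 = 20233/15 ≈ 1348.9)
N(y) = -2 - y (N(y) = -(2 + y)*3/3 = -(6 + 3*y)/3 = -2 - y)
(S + 598) + N(7) = (20233/15 + 598) + (-2 - 1*7) = 29203/15 + (-2 - 7) = 29203/15 - 9 = 29068/15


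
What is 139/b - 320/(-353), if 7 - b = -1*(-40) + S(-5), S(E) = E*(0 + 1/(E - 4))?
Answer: -344963/106606 ≈ -3.2359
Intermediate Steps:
S(E) = E/(-4 + E) (S(E) = E*(0 + 1/(-4 + E)) = E/(-4 + E))
b = -302/9 (b = 7 - (-1*(-40) - 5/(-4 - 5)) = 7 - (40 - 5/(-9)) = 7 - (40 - 5*(-⅑)) = 7 - (40 + 5/9) = 7 - 1*365/9 = 7 - 365/9 = -302/9 ≈ -33.556)
139/b - 320/(-353) = 139/(-302/9) - 320/(-353) = 139*(-9/302) - 320*(-1/353) = -1251/302 + 320/353 = -344963/106606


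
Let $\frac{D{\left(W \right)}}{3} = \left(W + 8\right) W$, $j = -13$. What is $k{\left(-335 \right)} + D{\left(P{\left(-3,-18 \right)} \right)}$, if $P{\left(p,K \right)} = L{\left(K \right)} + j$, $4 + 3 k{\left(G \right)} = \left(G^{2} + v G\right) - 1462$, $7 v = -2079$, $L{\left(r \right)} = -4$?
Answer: $\frac{211631}{3} \approx 70544.0$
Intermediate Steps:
$v = -297$ ($v = \frac{1}{7} \left(-2079\right) = -297$)
$k{\left(G \right)} = - \frac{1466}{3} - 99 G + \frac{G^{2}}{3}$ ($k{\left(G \right)} = - \frac{4}{3} + \frac{\left(G^{2} - 297 G\right) - 1462}{3} = - \frac{4}{3} + \frac{-1462 + G^{2} - 297 G}{3} = - \frac{4}{3} - \left(\frac{1462}{3} + 99 G - \frac{G^{2}}{3}\right) = - \frac{1466}{3} - 99 G + \frac{G^{2}}{3}$)
$P{\left(p,K \right)} = -17$ ($P{\left(p,K \right)} = -4 - 13 = -17$)
$D{\left(W \right)} = 3 W \left(8 + W\right)$ ($D{\left(W \right)} = 3 \left(W + 8\right) W = 3 \left(8 + W\right) W = 3 W \left(8 + W\right)$)
$k{\left(-335 \right)} + D{\left(P{\left(-3,-18 \right)} \right)} = \left(- \frac{1466}{3} - -33165 + \frac{\left(-335\right)^{2}}{3}\right) + 3 \left(-17\right) \left(8 - 17\right) = \left(- \frac{1466}{3} + 33165 + \frac{1}{3} \cdot 112225\right) + 3 \left(-17\right) \left(-9\right) = \left(- \frac{1466}{3} + 33165 + \frac{112225}{3}\right) + 459 = \frac{210254}{3} + 459 = \frac{211631}{3}$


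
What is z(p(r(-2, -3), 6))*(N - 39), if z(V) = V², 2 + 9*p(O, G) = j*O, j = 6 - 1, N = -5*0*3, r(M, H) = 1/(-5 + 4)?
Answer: -637/27 ≈ -23.593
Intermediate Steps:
r(M, H) = -1 (r(M, H) = 1/(-1) = -1)
N = 0 (N = 0*3 = 0)
j = 5
p(O, G) = -2/9 + 5*O/9 (p(O, G) = -2/9 + (5*O)/9 = -2/9 + 5*O/9)
z(p(r(-2, -3), 6))*(N - 39) = (-2/9 + (5/9)*(-1))²*(0 - 39) = (-2/9 - 5/9)²*(-39) = (-7/9)²*(-39) = (49/81)*(-39) = -637/27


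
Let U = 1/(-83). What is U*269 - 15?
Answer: -1514/83 ≈ -18.241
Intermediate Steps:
U = -1/83 ≈ -0.012048
U*269 - 15 = -1/83*269 - 15 = -269/83 - 15 = -1514/83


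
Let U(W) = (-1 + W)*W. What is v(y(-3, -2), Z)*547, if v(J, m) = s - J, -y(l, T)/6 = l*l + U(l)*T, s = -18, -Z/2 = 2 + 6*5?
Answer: -59076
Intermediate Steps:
U(W) = W*(-1 + W)
Z = -64 (Z = -2*(2 + 6*5) = -2*(2 + 30) = -2*32 = -64)
y(l, T) = -6*l² - 6*T*l*(-1 + l) (y(l, T) = -6*(l*l + (l*(-1 + l))*T) = -6*(l² + T*l*(-1 + l)) = -6*l² - 6*T*l*(-1 + l))
v(J, m) = -18 - J
v(y(-3, -2), Z)*547 = (-18 - 6*(-3)*(-2 - 1*(-3) - 1*(-2)*(-3)))*547 = (-18 - 6*(-3)*(-2 + 3 - 6))*547 = (-18 - 6*(-3)*(-5))*547 = (-18 - 1*90)*547 = (-18 - 90)*547 = -108*547 = -59076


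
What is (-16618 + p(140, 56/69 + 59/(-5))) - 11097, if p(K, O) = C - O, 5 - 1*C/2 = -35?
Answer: -9530284/345 ≈ -27624.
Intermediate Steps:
C = 80 (C = 10 - 2*(-35) = 10 + 70 = 80)
p(K, O) = 80 - O
(-16618 + p(140, 56/69 + 59/(-5))) - 11097 = (-16618 + (80 - (56/69 + 59/(-5)))) - 11097 = (-16618 + (80 - (56*(1/69) + 59*(-1/5)))) - 11097 = (-16618 + (80 - (56/69 - 59/5))) - 11097 = (-16618 + (80 - 1*(-3791/345))) - 11097 = (-16618 + (80 + 3791/345)) - 11097 = (-16618 + 31391/345) - 11097 = -5701819/345 - 11097 = -9530284/345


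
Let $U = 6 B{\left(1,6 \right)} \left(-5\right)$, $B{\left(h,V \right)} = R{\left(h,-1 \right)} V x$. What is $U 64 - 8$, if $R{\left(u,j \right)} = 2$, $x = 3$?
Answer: $-69128$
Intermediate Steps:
$B{\left(h,V \right)} = 6 V$ ($B{\left(h,V \right)} = 2 V 3 = 6 V$)
$U = -1080$ ($U = 6 \cdot 6 \cdot 6 \left(-5\right) = 6 \cdot 36 \left(-5\right) = 216 \left(-5\right) = -1080$)
$U 64 - 8 = \left(-1080\right) 64 - 8 = -69120 - 8 = -69128$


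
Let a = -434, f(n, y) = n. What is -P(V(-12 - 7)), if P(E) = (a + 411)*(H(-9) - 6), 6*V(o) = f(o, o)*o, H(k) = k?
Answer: -345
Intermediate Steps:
V(o) = o**2/6 (V(o) = (o*o)/6 = o**2/6)
P(E) = 345 (P(E) = (-434 + 411)*(-9 - 6) = -23*(-15) = 345)
-P(V(-12 - 7)) = -1*345 = -345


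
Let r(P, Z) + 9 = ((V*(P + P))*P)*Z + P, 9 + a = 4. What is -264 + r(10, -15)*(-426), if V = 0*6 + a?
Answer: -6390690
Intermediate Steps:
a = -5 (a = -9 + 4 = -5)
V = -5 (V = 0*6 - 5 = 0 - 5 = -5)
r(P, Z) = -9 + P - 10*Z*P² (r(P, Z) = -9 + (((-5*(P + P))*P)*Z + P) = -9 + (((-10*P)*P)*Z + P) = -9 + ((-10*P²)*Z + P) = -9 + (-10*Z*P² + P) = -9 + (P - 10*Z*P²) = -9 + P - 10*Z*P²)
-264 + r(10, -15)*(-426) = -264 + (-9 + 10 - 10*(-15)*10²)*(-426) = -264 + (-9 + 10 - 10*(-15)*100)*(-426) = -264 + (-9 + 10 + 15000)*(-426) = -264 + 15001*(-426) = -264 - 6390426 = -6390690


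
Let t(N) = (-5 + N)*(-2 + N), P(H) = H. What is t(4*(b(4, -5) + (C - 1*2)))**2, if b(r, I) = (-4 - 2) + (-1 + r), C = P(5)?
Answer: 100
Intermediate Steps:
C = 5
b(r, I) = -7 + r (b(r, I) = -6 + (-1 + r) = -7 + r)
t(4*(b(4, -5) + (C - 1*2)))**2 = (10 + (4*((-7 + 4) + (5 - 1*2)))**2 - 28*((-7 + 4) + (5 - 1*2)))**2 = (10 + (4*(-3 + (5 - 2)))**2 - 28*(-3 + (5 - 2)))**2 = (10 + (4*(-3 + 3))**2 - 28*(-3 + 3))**2 = (10 + (4*0)**2 - 28*0)**2 = (10 + 0**2 - 7*0)**2 = (10 + 0 + 0)**2 = 10**2 = 100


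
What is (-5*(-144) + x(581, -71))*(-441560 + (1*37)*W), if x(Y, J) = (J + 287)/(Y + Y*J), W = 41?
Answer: -6442710046956/20335 ≈ -3.1683e+8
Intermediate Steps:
x(Y, J) = (287 + J)/(Y + J*Y)
(-5*(-144) + x(581, -71))*(-441560 + (1*37)*W) = (-5*(-144) + (287 - 71)/(581*(1 - 71)))*(-441560 + (1*37)*41) = (720 + (1/581)*216/(-70))*(-441560 + 37*41) = (720 + (1/581)*(-1/70)*216)*(-441560 + 1517) = (720 - 108/20335)*(-440043) = (14641092/20335)*(-440043) = -6442710046956/20335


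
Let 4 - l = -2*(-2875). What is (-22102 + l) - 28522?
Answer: -56370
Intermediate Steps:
l = -5746 (l = 4 - (-2)*(-2875) = 4 - 1*5750 = 4 - 5750 = -5746)
(-22102 + l) - 28522 = (-22102 - 5746) - 28522 = -27848 - 28522 = -56370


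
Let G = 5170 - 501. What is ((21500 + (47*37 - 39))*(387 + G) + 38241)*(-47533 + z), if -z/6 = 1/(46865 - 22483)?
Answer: -67994090860011446/12191 ≈ -5.5774e+12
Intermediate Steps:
G = 4669
z = -3/12191 (z = -6/(46865 - 22483) = -6/24382 = -6*1/24382 = -3/12191 ≈ -0.00024608)
((21500 + (47*37 - 39))*(387 + G) + 38241)*(-47533 + z) = ((21500 + (47*37 - 39))*(387 + 4669) + 38241)*(-47533 - 3/12191) = ((21500 + (1739 - 39))*5056 + 38241)*(-579474806/12191) = ((21500 + 1700)*5056 + 38241)*(-579474806/12191) = (23200*5056 + 38241)*(-579474806/12191) = (117299200 + 38241)*(-579474806/12191) = 117337441*(-579474806/12191) = -67994090860011446/12191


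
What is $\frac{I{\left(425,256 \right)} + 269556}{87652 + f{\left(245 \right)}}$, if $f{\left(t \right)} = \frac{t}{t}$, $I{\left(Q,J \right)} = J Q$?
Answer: $\frac{378356}{87653} \approx 4.3165$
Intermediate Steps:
$f{\left(t \right)} = 1$
$\frac{I{\left(425,256 \right)} + 269556}{87652 + f{\left(245 \right)}} = \frac{256 \cdot 425 + 269556}{87652 + 1} = \frac{108800 + 269556}{87653} = 378356 \cdot \frac{1}{87653} = \frac{378356}{87653}$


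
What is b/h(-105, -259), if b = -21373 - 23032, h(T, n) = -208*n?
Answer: -44405/53872 ≈ -0.82427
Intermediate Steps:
b = -44405
b/h(-105, -259) = -44405/((-208*(-259))) = -44405/53872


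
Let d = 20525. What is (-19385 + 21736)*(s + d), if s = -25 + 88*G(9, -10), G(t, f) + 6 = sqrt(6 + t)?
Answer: 46954172 + 206888*sqrt(15) ≈ 4.7755e+7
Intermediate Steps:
G(t, f) = -6 + sqrt(6 + t)
s = -553 + 88*sqrt(15) (s = -25 + 88*(-6 + sqrt(6 + 9)) = -25 + 88*(-6 + sqrt(15)) = -25 + (-528 + 88*sqrt(15)) = -553 + 88*sqrt(15) ≈ -212.18)
(-19385 + 21736)*(s + d) = (-19385 + 21736)*((-553 + 88*sqrt(15)) + 20525) = 2351*(19972 + 88*sqrt(15)) = 46954172 + 206888*sqrt(15)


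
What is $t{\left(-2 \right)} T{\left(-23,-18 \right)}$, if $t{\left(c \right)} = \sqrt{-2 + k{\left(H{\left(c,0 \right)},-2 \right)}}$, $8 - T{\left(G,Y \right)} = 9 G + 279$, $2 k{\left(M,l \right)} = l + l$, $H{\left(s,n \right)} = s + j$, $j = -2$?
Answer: $- 128 i \approx - 128.0 i$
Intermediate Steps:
$H{\left(s,n \right)} = -2 + s$ ($H{\left(s,n \right)} = s - 2 = -2 + s$)
$k{\left(M,l \right)} = l$ ($k{\left(M,l \right)} = \frac{l + l}{2} = \frac{2 l}{2} = l$)
$T{\left(G,Y \right)} = -271 - 9 G$ ($T{\left(G,Y \right)} = 8 - \left(9 G + 279\right) = 8 - \left(279 + 9 G\right) = -271 - 9 G$)
$t{\left(c \right)} = 2 i$ ($t{\left(c \right)} = \sqrt{-2 - 2} = \sqrt{-4} = 2 i$)
$t{\left(-2 \right)} T{\left(-23,-18 \right)} = 2 i \left(-271 - -207\right) = 2 i \left(-271 + 207\right) = 2 i \left(-64\right) = - 128 i$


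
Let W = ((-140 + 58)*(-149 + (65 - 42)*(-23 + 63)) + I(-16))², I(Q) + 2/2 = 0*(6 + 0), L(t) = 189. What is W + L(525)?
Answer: 3997147918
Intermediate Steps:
I(Q) = -1 (I(Q) = -1 + 0*(6 + 0) = -1 + 0*6 = -1 + 0 = -1)
W = 3997147729 (W = ((-140 + 58)*(-149 + (65 - 42)*(-23 + 63)) - 1)² = (-82*(-149 + 23*40) - 1)² = (-82*(-149 + 920) - 1)² = (-82*771 - 1)² = (-63222 - 1)² = (-63223)² = 3997147729)
W + L(525) = 3997147729 + 189 = 3997147918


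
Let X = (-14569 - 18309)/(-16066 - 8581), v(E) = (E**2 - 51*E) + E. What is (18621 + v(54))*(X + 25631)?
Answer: 1700066523285/3521 ≈ 4.8284e+8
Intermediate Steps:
v(E) = E**2 - 50*E
X = 32878/24647 (X = -32878/(-24647) = -32878*(-1/24647) = 32878/24647 ≈ 1.3340)
(18621 + v(54))*(X + 25631) = (18621 + 54*(-50 + 54))*(32878/24647 + 25631) = (18621 + 54*4)*(631760135/24647) = (18621 + 216)*(631760135/24647) = 18837*(631760135/24647) = 1700066523285/3521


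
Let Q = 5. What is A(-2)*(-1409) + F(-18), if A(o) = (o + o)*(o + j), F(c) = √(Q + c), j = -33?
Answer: -197260 + I*√13 ≈ -1.9726e+5 + 3.6056*I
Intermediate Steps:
F(c) = √(5 + c)
A(o) = 2*o*(-33 + o) (A(o) = (o + o)*(o - 33) = (2*o)*(-33 + o) = 2*o*(-33 + o))
A(-2)*(-1409) + F(-18) = (2*(-2)*(-33 - 2))*(-1409) + √(5 - 18) = (2*(-2)*(-35))*(-1409) + √(-13) = 140*(-1409) + I*√13 = -197260 + I*√13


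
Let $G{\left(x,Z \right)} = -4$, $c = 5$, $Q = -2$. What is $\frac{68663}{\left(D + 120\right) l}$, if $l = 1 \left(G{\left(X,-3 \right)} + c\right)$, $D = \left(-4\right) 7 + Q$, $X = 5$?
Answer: $\frac{68663}{90} \approx 762.92$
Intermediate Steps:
$D = -30$ ($D = \left(-4\right) 7 - 2 = -28 - 2 = -30$)
$l = 1$ ($l = 1 \left(-4 + 5\right) = 1 \cdot 1 = 1$)
$\frac{68663}{\left(D + 120\right) l} = \frac{68663}{\left(-30 + 120\right) 1} = \frac{68663}{90 \cdot 1} = \frac{68663}{90}$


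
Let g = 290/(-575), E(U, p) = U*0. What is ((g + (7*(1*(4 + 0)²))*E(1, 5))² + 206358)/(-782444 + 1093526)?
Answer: 9816863/14798775 ≈ 0.66336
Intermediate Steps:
E(U, p) = 0
g = -58/115 (g = 290*(-1/575) = -58/115 ≈ -0.50435)
((g + (7*(1*(4 + 0)²))*E(1, 5))² + 206358)/(-782444 + 1093526) = ((-58/115 + (7*(1*(4 + 0)²))*0)² + 206358)/(-782444 + 1093526) = ((-58/115 + (7*(1*4²))*0)² + 206358)/311082 = ((-58/115 + (7*(1*16))*0)² + 206358)*(1/311082) = ((-58/115 + (7*16)*0)² + 206358)*(1/311082) = ((-58/115 + 112*0)² + 206358)*(1/311082) = ((-58/115 + 0)² + 206358)*(1/311082) = ((-58/115)² + 206358)*(1/311082) = (3364/13225 + 206358)*(1/311082) = (2729087914/13225)*(1/311082) = 9816863/14798775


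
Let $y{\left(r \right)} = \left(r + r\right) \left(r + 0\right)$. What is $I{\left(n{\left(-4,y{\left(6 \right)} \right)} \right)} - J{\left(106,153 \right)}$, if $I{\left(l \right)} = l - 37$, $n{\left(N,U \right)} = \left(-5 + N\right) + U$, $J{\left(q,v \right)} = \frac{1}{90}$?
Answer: $\frac{2339}{90} \approx 25.989$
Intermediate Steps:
$y{\left(r \right)} = 2 r^{2}$ ($y{\left(r \right)} = 2 r r = 2 r^{2}$)
$J{\left(q,v \right)} = \frac{1}{90}$
$n{\left(N,U \right)} = -5 + N + U$
$I{\left(l \right)} = -37 + l$
$I{\left(n{\left(-4,y{\left(6 \right)} \right)} \right)} - J{\left(106,153 \right)} = \left(-37 - \left(9 - 72\right)\right) - \frac{1}{90} = \left(-37 - -63\right) - \frac{1}{90} = \left(-37 + 63\right) - \frac{1}{90} = 26 - \frac{1}{90} = \frac{2339}{90}$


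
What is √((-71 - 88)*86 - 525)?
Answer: I*√14199 ≈ 119.16*I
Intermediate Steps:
√((-71 - 88)*86 - 525) = √(-159*86 - 525) = √(-13674 - 525) = √(-14199) = I*√14199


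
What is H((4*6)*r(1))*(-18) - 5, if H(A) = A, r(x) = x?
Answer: -437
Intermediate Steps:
H((4*6)*r(1))*(-18) - 5 = ((4*6)*1)*(-18) - 5 = (24*1)*(-18) - 5 = 24*(-18) - 5 = -432 - 5 = -437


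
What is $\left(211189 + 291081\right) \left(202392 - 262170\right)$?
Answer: $-30024696060$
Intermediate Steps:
$\left(211189 + 291081\right) \left(202392 - 262170\right) = 502270 \left(-59778\right) = -30024696060$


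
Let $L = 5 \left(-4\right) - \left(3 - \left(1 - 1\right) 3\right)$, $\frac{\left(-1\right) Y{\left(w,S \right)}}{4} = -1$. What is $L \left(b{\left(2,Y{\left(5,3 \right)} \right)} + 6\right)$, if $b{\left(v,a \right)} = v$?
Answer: $-184$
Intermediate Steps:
$Y{\left(w,S \right)} = 4$ ($Y{\left(w,S \right)} = \left(-4\right) \left(-1\right) = 4$)
$L = -23$ ($L = -20 - \left(3 - \left(1 - 1\right) 3\right) = -20 + \left(0 \cdot 3 - 3\right) = -20 + \left(0 - 3\right) = -20 - 3 = -23$)
$L \left(b{\left(2,Y{\left(5,3 \right)} \right)} + 6\right) = - 23 \left(2 + 6\right) = \left(-23\right) 8 = -184$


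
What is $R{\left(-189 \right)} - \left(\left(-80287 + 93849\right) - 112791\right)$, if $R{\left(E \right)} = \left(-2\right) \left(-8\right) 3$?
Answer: $99277$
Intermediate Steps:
$R{\left(E \right)} = 48$ ($R{\left(E \right)} = 16 \cdot 3 = 48$)
$R{\left(-189 \right)} - \left(\left(-80287 + 93849\right) - 112791\right) = 48 - \left(\left(-80287 + 93849\right) - 112791\right) = 48 - \left(13562 - 112791\right) = 48 - -99229 = 48 + 99229 = 99277$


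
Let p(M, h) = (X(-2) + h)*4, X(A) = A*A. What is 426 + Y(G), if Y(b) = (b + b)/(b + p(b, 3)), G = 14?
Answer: 1280/3 ≈ 426.67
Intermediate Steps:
X(A) = A²
p(M, h) = 16 + 4*h (p(M, h) = ((-2)² + h)*4 = (4 + h)*4 = 16 + 4*h)
Y(b) = 2*b/(28 + b) (Y(b) = (b + b)/(b + (16 + 4*3)) = (2*b)/(b + (16 + 12)) = (2*b)/(b + 28) = (2*b)/(28 + b) = 2*b/(28 + b))
426 + Y(G) = 426 + 2*14/(28 + 14) = 426 + 2*14/42 = 426 + 2*14*(1/42) = 426 + ⅔ = 1280/3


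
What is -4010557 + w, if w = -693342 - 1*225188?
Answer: -4929087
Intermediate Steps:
w = -918530 (w = -693342 - 225188 = -918530)
-4010557 + w = -4010557 - 918530 = -4929087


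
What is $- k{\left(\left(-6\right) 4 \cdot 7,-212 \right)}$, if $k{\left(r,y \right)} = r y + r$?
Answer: $-35448$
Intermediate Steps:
$k{\left(r,y \right)} = r + r y$
$- k{\left(\left(-6\right) 4 \cdot 7,-212 \right)} = - \left(-6\right) 4 \cdot 7 \left(1 - 212\right) = - \left(-24\right) 7 \left(-211\right) = - \left(-168\right) \left(-211\right) = \left(-1\right) 35448 = -35448$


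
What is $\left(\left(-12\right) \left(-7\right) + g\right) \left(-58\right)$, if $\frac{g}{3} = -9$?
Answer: $-3306$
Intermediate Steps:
$g = -27$ ($g = 3 \left(-9\right) = -27$)
$\left(\left(-12\right) \left(-7\right) + g\right) \left(-58\right) = \left(\left(-12\right) \left(-7\right) - 27\right) \left(-58\right) = \left(84 - 27\right) \left(-58\right) = 57 \left(-58\right) = -3306$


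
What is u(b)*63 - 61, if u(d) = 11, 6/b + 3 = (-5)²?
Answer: 632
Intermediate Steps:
b = 3/11 (b = 6/(-3 + (-5)²) = 6/(-3 + 25) = 6/22 = 6*(1/22) = 3/11 ≈ 0.27273)
u(b)*63 - 61 = 11*63 - 61 = 693 - 61 = 632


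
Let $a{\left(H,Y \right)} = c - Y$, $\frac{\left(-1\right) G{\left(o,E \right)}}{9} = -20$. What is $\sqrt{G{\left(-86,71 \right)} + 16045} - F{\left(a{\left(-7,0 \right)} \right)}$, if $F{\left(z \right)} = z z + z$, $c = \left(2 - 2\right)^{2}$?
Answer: $5 \sqrt{649} \approx 127.38$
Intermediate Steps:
$G{\left(o,E \right)} = 180$ ($G{\left(o,E \right)} = \left(-9\right) \left(-20\right) = 180$)
$c = 0$ ($c = 0^{2} = 0$)
$a{\left(H,Y \right)} = - Y$ ($a{\left(H,Y \right)} = 0 - Y = - Y$)
$F{\left(z \right)} = z + z^{2}$ ($F{\left(z \right)} = z^{2} + z = z + z^{2}$)
$\sqrt{G{\left(-86,71 \right)} + 16045} - F{\left(a{\left(-7,0 \right)} \right)} = \sqrt{180 + 16045} - \left(-1\right) 0 \left(1 - 0\right) = \sqrt{16225} - 0 \left(1 + 0\right) = 5 \sqrt{649} - 0 \cdot 1 = 5 \sqrt{649} - 0 = 5 \sqrt{649} + 0 = 5 \sqrt{649}$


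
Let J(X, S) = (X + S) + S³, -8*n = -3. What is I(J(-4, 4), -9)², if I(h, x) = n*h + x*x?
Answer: 11025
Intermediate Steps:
n = 3/8 (n = -⅛*(-3) = 3/8 ≈ 0.37500)
J(X, S) = S + X + S³ (J(X, S) = (S + X) + S³ = S + X + S³)
I(h, x) = x² + 3*h/8 (I(h, x) = 3*h/8 + x*x = 3*h/8 + x² = x² + 3*h/8)
I(J(-4, 4), -9)² = ((-9)² + 3*(4 - 4 + 4³)/8)² = (81 + 3*(4 - 4 + 64)/8)² = (81 + (3/8)*64)² = (81 + 24)² = 105² = 11025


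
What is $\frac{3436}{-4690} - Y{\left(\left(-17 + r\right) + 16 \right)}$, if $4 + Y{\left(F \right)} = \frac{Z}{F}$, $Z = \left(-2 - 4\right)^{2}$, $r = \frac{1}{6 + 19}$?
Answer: $\frac{191199}{4690} \approx 40.767$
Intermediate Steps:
$r = \frac{1}{25} \approx 0.04$
$Z = 36$ ($Z = \left(-6\right)^{2} = 36$)
$Y{\left(F \right)} = -4 + \frac{36}{F}$
$\frac{3436}{-4690} - Y{\left(\left(-17 + r\right) + 16 \right)} = \frac{3436}{-4690} - \left(-4 + \frac{36}{\left(-17 + \frac{1}{25}\right) + 16}\right) = 3436 \left(- \frac{1}{4690}\right) - \left(-4 + \frac{36}{- \frac{424}{25} + 16}\right) = - \frac{1718}{2345} - \left(-4 + \frac{36}{- \frac{24}{25}}\right) = - \frac{1718}{2345} - \left(-4 + 36 \left(- \frac{25}{24}\right)\right) = - \frac{1718}{2345} - \left(-4 - \frac{75}{2}\right) = - \frac{1718}{2345} - - \frac{83}{2} = - \frac{1718}{2345} + \frac{83}{2} = \frac{191199}{4690}$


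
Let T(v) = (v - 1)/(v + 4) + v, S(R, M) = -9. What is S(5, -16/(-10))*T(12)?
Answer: -1827/16 ≈ -114.19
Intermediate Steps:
T(v) = v + (-1 + v)/(4 + v) (T(v) = (-1 + v)/(4 + v) + v = v + (-1 + v)/(4 + v))
S(5, -16/(-10))*T(12) = -9*(-1 + 12**2 + 5*12)/(4 + 12) = -9*(-1 + 144 + 60)/16 = -9*203/16 = -1827/16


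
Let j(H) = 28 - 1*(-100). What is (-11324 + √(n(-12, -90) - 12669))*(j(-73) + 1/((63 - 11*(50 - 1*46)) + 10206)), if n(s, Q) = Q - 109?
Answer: -14820862524/10225 + 2617602*I*√3217/10225 ≈ -1.4495e+6 + 14520.0*I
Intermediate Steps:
j(H) = 128 (j(H) = 28 + 100 = 128)
n(s, Q) = -109 + Q
(-11324 + √(n(-12, -90) - 12669))*(j(-73) + 1/((63 - 11*(50 - 1*46)) + 10206)) = (-11324 + √((-109 - 90) - 12669))*(128 + 1/((63 - 11*(50 - 1*46)) + 10206)) = (-11324 + √(-199 - 12669))*(128 + 1/((63 - 11*(50 - 46)) + 10206)) = (-11324 + √(-12868))*(128 + 1/((63 - 11*4) + 10206)) = (-11324 + 2*I*√3217)*(128 + 1/((63 - 44) + 10206)) = (-11324 + 2*I*√3217)*(128 + 1/(19 + 10206)) = (-11324 + 2*I*√3217)*(128 + 1/10225) = (-11324 + 2*I*√3217)*(1308801/10225) = -14820862524/10225 + 2617602*I*√3217/10225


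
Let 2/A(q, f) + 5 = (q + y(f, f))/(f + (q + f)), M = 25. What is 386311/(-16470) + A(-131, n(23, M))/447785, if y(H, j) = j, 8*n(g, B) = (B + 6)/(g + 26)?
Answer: -7096818448628803/302566052438910 ≈ -23.455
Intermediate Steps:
n(g, B) = (6 + B)/(8*(26 + g)) (n(g, B) = ((B + 6)/(g + 26))/8 = ((6 + B)/(26 + g))/8 = (6 + B)/(8*(26 + g)))
A(q, f) = 2/(-5 + (f + q)/(q + 2*f)) (A(q, f) = 2/(-5 + (q + f)/(f + (q + f))) = 2/(-5 + (f + q)/(f + (f + q))) = 2/(-5 + (f + q)/(q + 2*f)))
386311/(-16470) + A(-131, n(23, M))/447785 = 386311/(-16470) + (2*(-1*(-131) - (6 + 25)/(4*(26 + 23)))/(4*(-131) + 9*((6 + 25)/(8*(26 + 23)))))/447785 = 386311*(-1/16470) + (2*(131 - 31/(4*49))/(-524 + 9*((⅛)*31/49)))*(1/447785) = -386311/16470 + (2*(131 - 31/(4*49))/(-524 + 9*((⅛)*(1/49)*31)))*(1/447785) = -386311/16470 + (2*(131 - 2*31/392)/(-524 + 9*(31/392)))*(1/447785) = -386311/16470 + (2*(131 - 31/196)/(-524 + 279/392))*(1/447785) = -386311/16470 + (2*(25645/196)/(-205129/392))*(1/447785) = -386311/16470 + (2*(-392/205129)*(25645/196))*(1/447785) = -386311/16470 - 102580/205129*1/447785 = -386311/16470 - 20516/18370737853 = -7096818448628803/302566052438910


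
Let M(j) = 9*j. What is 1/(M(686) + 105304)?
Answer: 1/111478 ≈ 8.9704e-6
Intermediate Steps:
1/(M(686) + 105304) = 1/(9*686 + 105304) = 1/(6174 + 105304) = 1/111478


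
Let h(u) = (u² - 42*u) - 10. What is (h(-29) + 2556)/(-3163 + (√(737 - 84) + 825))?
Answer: -10766490/5465591 - 4605*√653/5465591 ≈ -1.9914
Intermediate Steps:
h(u) = -10 + u² - 42*u
(h(-29) + 2556)/(-3163 + (√(737 - 84) + 825)) = ((-10 + (-29)² - 42*(-29)) + 2556)/(-3163 + (√(737 - 84) + 825)) = ((-10 + 841 + 1218) + 2556)/(-3163 + (√653 + 825)) = (2049 + 2556)/(-3163 + (825 + √653)) = 4605/(-2338 + √653)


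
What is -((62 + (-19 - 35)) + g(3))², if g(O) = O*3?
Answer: -289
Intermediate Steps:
g(O) = 3*O
-((62 + (-19 - 35)) + g(3))² = -((62 + (-19 - 35)) + 3*3)² = -((62 - 54) + 9)² = -(8 + 9)² = -1*17² = -1*289 = -289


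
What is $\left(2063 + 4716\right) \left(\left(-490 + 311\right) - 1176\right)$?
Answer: $-9185545$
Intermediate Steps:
$\left(2063 + 4716\right) \left(\left(-490 + 311\right) - 1176\right) = 6779 \left(-179 - 1176\right) = 6779 \left(-1355\right) = -9185545$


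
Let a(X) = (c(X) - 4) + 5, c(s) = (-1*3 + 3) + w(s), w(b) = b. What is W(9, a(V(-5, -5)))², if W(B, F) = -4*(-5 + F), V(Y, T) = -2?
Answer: 576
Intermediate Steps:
c(s) = s (c(s) = (-1*3 + 3) + s = (-3 + 3) + s = 0 + s = s)
a(X) = 1 + X (a(X) = (X - 4) + 5 = (-4 + X) + 5 = 1 + X)
W(B, F) = 20 - 4*F
W(9, a(V(-5, -5)))² = (20 - 4*(1 - 2))² = (20 - 4*(-1))² = (20 + 4)² = 24² = 576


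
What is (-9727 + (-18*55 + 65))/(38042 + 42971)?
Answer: -10652/81013 ≈ -0.13148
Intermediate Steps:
(-9727 + (-18*55 + 65))/(38042 + 42971) = (-9727 + (-990 + 65))/81013 = (-9727 - 925)*(1/81013) = -10652*1/81013 = -10652/81013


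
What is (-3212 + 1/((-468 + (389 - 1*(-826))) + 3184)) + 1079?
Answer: -8384822/3931 ≈ -2133.0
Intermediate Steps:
(-3212 + 1/((-468 + (389 - 1*(-826))) + 3184)) + 1079 = (-3212 + 1/((-468 + (389 + 826)) + 3184)) + 1079 = (-3212 + 1/((-468 + 1215) + 3184)) + 1079 = (-3212 + 1/(747 + 3184)) + 1079 = (-3212 + 1/3931) + 1079 = -12626371/3931 + 1079 = -8384822/3931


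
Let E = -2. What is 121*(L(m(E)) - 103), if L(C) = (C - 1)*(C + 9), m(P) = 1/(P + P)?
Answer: -220583/16 ≈ -13786.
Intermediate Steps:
m(P) = 1/(2*P)
L(C) = (-1 + C)*(9 + C)
121*(L(m(E)) - 103) = 121*((-9 + ((½)/(-2))² + 8*((½)/(-2))) - 103) = 121*((-9 + ((½)*(-½))² + 8*((½)*(-½))) - 103) = 121*((-9 + (-¼)² + 8*(-¼)) - 103) = 121*((-9 + 1/16 - 2) - 103) = 121*(-175/16 - 103) = 121*(-1823/16) = -220583/16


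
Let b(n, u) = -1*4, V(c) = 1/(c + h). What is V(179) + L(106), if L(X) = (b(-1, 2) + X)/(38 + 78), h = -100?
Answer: 4087/4582 ≈ 0.89197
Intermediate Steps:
V(c) = 1/(-100 + c) (V(c) = 1/(c - 100) = 1/(-100 + c))
b(n, u) = -4
L(X) = -1/29 + X/116 (L(X) = (-4 + X)/(38 + 78) = (-4 + X)/116 = (-4 + X)*(1/116) = -1/29 + X/116)
V(179) + L(106) = 1/(-100 + 179) + (-1/29 + (1/116)*106) = 1/79 + (-1/29 + 53/58) = 1/79 + 51/58 = 4087/4582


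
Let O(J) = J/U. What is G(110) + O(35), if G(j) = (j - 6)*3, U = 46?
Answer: 14387/46 ≈ 312.76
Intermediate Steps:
G(j) = -18 + 3*j (G(j) = (-6 + j)*3 = -18 + 3*j)
O(J) = J/46
G(110) + O(35) = (-18 + 3*110) + (1/46)*35 = (-18 + 330) + 35/46 = 312 + 35/46 = 14387/46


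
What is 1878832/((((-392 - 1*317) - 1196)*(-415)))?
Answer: 1878832/790575 ≈ 2.3765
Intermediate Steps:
1878832/((((-392 - 1*317) - 1196)*(-415))) = 1878832/((((-392 - 317) - 1196)*(-415))) = 1878832/(((-709 - 1196)*(-415))) = 1878832/((-1905*(-415))) = 1878832/790575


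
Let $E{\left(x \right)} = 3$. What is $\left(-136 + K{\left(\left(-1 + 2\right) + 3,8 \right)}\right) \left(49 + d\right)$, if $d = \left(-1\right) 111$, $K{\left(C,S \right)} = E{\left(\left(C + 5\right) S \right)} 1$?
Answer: $8246$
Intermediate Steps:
$K{\left(C,S \right)} = 3$ ($K{\left(C,S \right)} = 3 \cdot 1 = 3$)
$d = -111$
$\left(-136 + K{\left(\left(-1 + 2\right) + 3,8 \right)}\right) \left(49 + d\right) = \left(-136 + 3\right) \left(49 - 111\right) = \left(-133\right) \left(-62\right) = 8246$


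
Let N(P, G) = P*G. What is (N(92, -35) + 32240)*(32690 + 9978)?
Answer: 1238225360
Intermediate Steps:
N(P, G) = G*P
(N(92, -35) + 32240)*(32690 + 9978) = (-35*92 + 32240)*(32690 + 9978) = (-3220 + 32240)*42668 = 29020*42668 = 1238225360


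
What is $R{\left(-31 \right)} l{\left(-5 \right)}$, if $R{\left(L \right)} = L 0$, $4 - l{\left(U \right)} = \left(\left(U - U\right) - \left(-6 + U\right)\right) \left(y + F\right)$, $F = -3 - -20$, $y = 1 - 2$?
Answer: $0$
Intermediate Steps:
$y = -1$
$F = 17$ ($F = -3 + 20 = 17$)
$l{\left(U \right)} = -92 + 16 U$ ($l{\left(U \right)} = 4 - \left(\left(U - U\right) - \left(-6 + U\right)\right) \left(-1 + 17\right) = 4 - \left(0 - \left(-6 + U\right)\right) 16 = 4 - \left(6 - U\right) 16 = 4 - \left(96 - 16 U\right) = 4 + \left(-96 + 16 U\right) = -92 + 16 U$)
$R{\left(L \right)} = 0$
$R{\left(-31 \right)} l{\left(-5 \right)} = 0 \left(-92 + 16 \left(-5\right)\right) = 0 \left(-92 - 80\right) = 0 \left(-172\right) = 0$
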